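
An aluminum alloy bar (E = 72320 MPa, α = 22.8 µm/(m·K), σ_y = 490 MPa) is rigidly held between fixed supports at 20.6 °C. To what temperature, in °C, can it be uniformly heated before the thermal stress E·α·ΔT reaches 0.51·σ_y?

172 °C

E = 72320 MPa = 72.32 GPa.
E·α·ΔT = 249.9 MPa ⇒ ΔT = 249.9 / (72.32×10³ × 22.8×10⁻⁶) = 151.6 K.
T = 20.6 + 151.6 = 172.2 °C.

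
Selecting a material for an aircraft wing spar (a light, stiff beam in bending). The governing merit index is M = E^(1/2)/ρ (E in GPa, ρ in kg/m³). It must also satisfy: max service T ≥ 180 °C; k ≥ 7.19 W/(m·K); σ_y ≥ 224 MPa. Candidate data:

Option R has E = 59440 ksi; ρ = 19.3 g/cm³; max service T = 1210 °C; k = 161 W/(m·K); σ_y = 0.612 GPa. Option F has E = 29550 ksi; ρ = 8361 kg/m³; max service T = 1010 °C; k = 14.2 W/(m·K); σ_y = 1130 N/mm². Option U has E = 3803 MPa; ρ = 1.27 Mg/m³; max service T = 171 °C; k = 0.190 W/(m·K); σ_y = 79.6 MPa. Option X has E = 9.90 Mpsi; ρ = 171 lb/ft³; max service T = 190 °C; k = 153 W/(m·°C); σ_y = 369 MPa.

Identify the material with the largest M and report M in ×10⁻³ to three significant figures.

Screen on constraints: max service T ≥ 180 °C; k ≥ 7.19 W/(m·K); σ_y ≥ 224 MPa. Survivors: option R, option F, option X.
Normalizing units and computing the index:
  option R: E = 409.8 GPa, ρ = 19300 kg/m³
  option F: E = 203.7 GPa, ρ = 8361 kg/m³
  option X: E = 68.26 GPa, ρ = 2739 kg/m³
  option X: M = 3.02×10⁻³
  option F: M = 1.71×10⁻³
  option R: M = 1.05×10⁻³
Option X ranks first.

option X, M = 3.02×10⁻³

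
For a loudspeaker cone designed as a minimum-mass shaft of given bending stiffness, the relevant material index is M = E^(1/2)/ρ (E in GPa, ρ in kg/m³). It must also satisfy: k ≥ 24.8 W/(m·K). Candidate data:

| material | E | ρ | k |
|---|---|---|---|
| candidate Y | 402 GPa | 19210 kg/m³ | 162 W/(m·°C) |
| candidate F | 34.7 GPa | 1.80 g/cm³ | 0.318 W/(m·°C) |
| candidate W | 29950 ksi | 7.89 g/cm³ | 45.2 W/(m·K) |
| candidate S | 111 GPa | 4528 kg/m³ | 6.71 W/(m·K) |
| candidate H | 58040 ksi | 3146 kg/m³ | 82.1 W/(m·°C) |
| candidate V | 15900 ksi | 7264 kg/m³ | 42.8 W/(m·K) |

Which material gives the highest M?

Screen on constraints: k ≥ 24.8 W/(m·K). Survivors: candidate Y, candidate W, candidate H, candidate V.
Convert each candidate to consistent units, then evaluate M:
  candidate Y: E = 402.0 GPa, ρ = 19210 kg/m³
  candidate W: E = 206.5 GPa, ρ = 7890 kg/m³
  candidate H: E = 400.2 GPa, ρ = 3146 kg/m³
  candidate V: E = 109.6 GPa, ρ = 7264 kg/m³
  candidate H: M = 6.36×10⁻³
  candidate W: M = 1.82×10⁻³
  candidate V: M = 1.44×10⁻³
  candidate Y: M = 1.04×10⁻³
Highest index: candidate H.

candidate H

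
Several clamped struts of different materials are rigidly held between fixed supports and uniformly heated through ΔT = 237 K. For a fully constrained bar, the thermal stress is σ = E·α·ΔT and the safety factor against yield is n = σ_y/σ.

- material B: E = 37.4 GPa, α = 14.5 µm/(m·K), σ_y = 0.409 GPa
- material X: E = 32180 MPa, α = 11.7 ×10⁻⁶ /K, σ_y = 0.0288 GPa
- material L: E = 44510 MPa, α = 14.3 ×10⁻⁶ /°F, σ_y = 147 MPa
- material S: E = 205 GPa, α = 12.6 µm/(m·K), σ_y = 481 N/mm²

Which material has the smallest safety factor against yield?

material X

In consistent units (E in GPa, α in ×10⁻⁶/K, σ_y in MPa):
  material B: E = 37.40, α = 14.5, σ_y = 409.0 → σ = 129 MPa, n = 3.18
  material X: E = 32.18, α = 11.7, σ_y = 28.80 → σ = 89.2 MPa, n = 0.323
  material L: E = 44.51, α = 25.7, σ_y = 147.0 → σ = 272 MPa, n = 0.541
  material S: E = 205.0, α = 12.6, σ_y = 481.0 → σ = 612 MPa, n = 0.786
Smallest n: material X with n = 0.323.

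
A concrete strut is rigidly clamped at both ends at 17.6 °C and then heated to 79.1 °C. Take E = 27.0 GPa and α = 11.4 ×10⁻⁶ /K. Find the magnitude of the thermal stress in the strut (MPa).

18.9 MPa

ΔT = 61.50 K. Constrained thermal stress σ = E·α·ΔT = 27.00×10³ MPa × 11.4×10⁻⁶ × 61.50 = 18.9 MPa (compressive).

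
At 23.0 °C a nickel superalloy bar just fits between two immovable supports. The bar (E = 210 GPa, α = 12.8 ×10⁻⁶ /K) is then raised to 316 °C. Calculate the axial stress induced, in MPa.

ΔT = 293.0 K. Constrained thermal stress σ = E·α·ΔT = 210.0×10³ MPa × 12.8×10⁻⁶ × 293.0 = 788 MPa (compressive).

788 MPa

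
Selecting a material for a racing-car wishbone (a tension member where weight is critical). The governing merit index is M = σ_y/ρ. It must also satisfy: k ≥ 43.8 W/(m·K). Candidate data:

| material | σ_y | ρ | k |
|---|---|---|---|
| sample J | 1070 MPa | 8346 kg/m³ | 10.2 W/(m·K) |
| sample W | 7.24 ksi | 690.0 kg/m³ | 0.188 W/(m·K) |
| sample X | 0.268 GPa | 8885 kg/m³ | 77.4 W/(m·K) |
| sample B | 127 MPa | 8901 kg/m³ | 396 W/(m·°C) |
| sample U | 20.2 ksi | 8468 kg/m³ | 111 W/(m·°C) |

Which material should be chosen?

Screen on constraints: k ≥ 43.8 W/(m·K). Survivors: sample X, sample B, sample U.
Normalizing units and computing the index:
  sample X: σ_y = 268.0 MPa, ρ = 8885 kg/m³
  sample B: σ_y = 127.0 MPa, ρ = 8901 kg/m³
  sample U: σ_y = 139.3 MPa, ρ = 8468 kg/m³
  sample X: M = 30.2 kN·m/kg
  sample U: M = 16.4 kN·m/kg
  sample B: M = 14.3 kN·m/kg
Sample X ranks first.

sample X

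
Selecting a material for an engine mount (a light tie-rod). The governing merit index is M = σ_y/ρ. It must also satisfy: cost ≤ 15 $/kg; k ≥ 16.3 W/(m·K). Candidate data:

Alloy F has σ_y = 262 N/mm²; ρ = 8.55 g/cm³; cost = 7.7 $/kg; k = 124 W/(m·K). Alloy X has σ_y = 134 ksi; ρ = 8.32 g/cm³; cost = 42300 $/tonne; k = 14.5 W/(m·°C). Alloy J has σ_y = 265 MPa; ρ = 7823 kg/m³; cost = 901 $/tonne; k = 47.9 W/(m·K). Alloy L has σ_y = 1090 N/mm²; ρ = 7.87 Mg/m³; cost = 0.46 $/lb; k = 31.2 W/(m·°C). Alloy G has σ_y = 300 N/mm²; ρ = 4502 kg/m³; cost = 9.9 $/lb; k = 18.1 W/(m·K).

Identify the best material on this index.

alloy L

Screen on constraints: cost ≤ 15 $/kg; k ≥ 16.3 W/(m·K). Survivors: alloy F, alloy J, alloy L.
Convert each candidate to consistent units, then evaluate M:
  alloy F: σ_y = 262.0 MPa, ρ = 8550 kg/m³
  alloy J: σ_y = 265.0 MPa, ρ = 7823 kg/m³
  alloy L: σ_y = 1090 MPa, ρ = 7870 kg/m³
  alloy L: M = 139 kN·m/kg
  alloy J: M = 33.9 kN·m/kg
  alloy F: M = 30.6 kN·m/kg
Alloy L ranks first.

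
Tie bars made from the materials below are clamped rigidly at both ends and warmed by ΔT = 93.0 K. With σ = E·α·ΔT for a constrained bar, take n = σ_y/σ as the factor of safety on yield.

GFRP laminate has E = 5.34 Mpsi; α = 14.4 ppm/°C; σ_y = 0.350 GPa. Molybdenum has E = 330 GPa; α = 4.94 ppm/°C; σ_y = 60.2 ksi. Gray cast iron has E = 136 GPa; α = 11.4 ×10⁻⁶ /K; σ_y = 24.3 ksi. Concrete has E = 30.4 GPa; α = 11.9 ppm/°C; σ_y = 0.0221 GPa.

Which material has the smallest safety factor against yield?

With everything in SI (GPa, ×10⁻⁶/K, MPa):
  GFRP laminate: E = 36.82, α = 14.4, σ_y = 350.0 → σ = 49.3 MPa, n = 7.10
  molybdenum: E = 330.0, α = 4.94, σ_y = 415.1 → σ = 152 MPa, n = 2.74
  gray cast iron: E = 136.0, α = 11.4, σ_y = 167.5 → σ = 144 MPa, n = 1.16
  concrete: E = 30.40, α = 11.9, σ_y = 22.10 → σ = 33.6 MPa, n = 0.657
Smallest n: concrete with n = 0.657.

concrete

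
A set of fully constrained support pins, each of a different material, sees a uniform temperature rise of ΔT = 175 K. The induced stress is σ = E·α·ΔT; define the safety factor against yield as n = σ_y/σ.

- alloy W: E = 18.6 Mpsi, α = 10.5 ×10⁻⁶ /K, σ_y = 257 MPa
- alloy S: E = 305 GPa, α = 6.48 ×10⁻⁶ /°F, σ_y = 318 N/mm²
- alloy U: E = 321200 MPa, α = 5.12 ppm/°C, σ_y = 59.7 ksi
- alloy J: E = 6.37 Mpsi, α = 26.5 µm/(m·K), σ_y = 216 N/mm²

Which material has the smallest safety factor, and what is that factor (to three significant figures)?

Per material, after unit conversion:
  alloy W: E = 128.2, α = 10.5, σ_y = 257.0 → σ = 236 MPa, n = 1.09
  alloy S: E = 305.0, α = 11.7, σ_y = 318.0 → σ = 623 MPa, n = 0.511
  alloy U: E = 321.2, α = 5.12, σ_y = 411.6 → σ = 288 MPa, n = 1.43
  alloy J: E = 43.92, α = 26.5, σ_y = 216.0 → σ = 204 MPa, n = 1.06
The minimum is alloy S at n = 0.511.

alloy S, n = 0.511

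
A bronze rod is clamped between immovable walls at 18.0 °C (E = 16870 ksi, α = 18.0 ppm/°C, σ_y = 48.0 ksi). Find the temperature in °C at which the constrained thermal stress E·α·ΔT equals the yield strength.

E = 16870 ksi = 116.3 GPa.
σ_y = 48.0 ksi = 330.9 MPa.
E·α·ΔT = 330.9 MPa ⇒ ΔT = 330.9 / (116.3×10³ × 18.0×10⁻⁶) = 158.1 K.
T = 18.0 + 158.1 = 176.1 °C.

176 °C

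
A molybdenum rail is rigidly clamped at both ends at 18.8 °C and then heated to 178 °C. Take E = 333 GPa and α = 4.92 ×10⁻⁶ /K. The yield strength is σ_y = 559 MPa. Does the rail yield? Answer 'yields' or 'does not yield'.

ΔT = 159.2 K. Constrained thermal stress σ = E·α·ΔT = 333.0×10³ MPa × 4.92×10⁻⁶ × 159.2 = 261 MPa (compressive).
Compare to σ_y = 559 MPa: σ < σ_y, so it does not yield.

does not yield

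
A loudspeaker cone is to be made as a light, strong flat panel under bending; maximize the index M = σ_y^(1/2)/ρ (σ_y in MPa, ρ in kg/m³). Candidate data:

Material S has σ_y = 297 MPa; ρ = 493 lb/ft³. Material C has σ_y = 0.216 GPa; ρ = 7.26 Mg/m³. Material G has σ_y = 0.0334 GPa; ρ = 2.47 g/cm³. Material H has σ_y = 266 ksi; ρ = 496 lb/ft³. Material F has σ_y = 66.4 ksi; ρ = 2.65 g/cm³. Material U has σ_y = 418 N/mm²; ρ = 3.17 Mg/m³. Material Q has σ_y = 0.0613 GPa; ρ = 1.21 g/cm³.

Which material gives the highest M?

material F

Convert each candidate to consistent units, then evaluate M:
  material S: σ_y = 297.0 MPa, ρ = 7897 kg/m³
  material C: σ_y = 216.0 MPa, ρ = 7260 kg/m³
  material G: σ_y = 33.40 MPa, ρ = 2470 kg/m³
  material H: σ_y = 1834 MPa, ρ = 7945 kg/m³
  material F: σ_y = 457.8 MPa, ρ = 2650 kg/m³
  material U: σ_y = 418.0 MPa, ρ = 3170 kg/m³
  material Q: σ_y = 61.30 MPa, ρ = 1210 kg/m³
  material F: M = 8.07×10⁻³
  material Q: M = 6.47×10⁻³
  material U: M = 6.45×10⁻³
  material H: M = 5.39×10⁻³
  material G: M = 2.34×10⁻³
  material S: M = 2.18×10⁻³
  material C: M = 2.02×10⁻³
Material F has the largest M.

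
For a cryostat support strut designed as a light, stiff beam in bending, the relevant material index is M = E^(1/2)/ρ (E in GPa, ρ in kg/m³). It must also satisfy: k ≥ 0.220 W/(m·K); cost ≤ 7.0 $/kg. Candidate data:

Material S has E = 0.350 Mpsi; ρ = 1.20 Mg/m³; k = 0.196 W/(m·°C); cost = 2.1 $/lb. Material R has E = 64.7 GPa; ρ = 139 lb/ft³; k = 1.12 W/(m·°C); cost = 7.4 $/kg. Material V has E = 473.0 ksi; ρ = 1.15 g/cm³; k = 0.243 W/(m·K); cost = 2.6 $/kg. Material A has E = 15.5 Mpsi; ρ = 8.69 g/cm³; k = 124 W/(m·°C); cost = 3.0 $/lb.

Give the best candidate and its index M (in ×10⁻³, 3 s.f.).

Screen on constraints: k ≥ 0.220 W/(m·K); cost ≤ 7.0 $/kg. Survivors: material V, material A.
Convert each candidate to consistent units, then evaluate M:
  material V: E = 3.261 GPa, ρ = 1150 kg/m³
  material A: E = 106.9 GPa, ρ = 8690 kg/m³
  material V: M = 1.57×10⁻³
  material A: M = 1.19×10⁻³
Material V ranks first.

material V, M = 1.57×10⁻³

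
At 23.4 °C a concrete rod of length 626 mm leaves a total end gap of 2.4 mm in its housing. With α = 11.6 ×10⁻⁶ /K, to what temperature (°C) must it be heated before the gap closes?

α·L₀·ΔT = 2.4 mm ⇒ ΔT = 2.4 / (11.6×10⁻⁶ × 626.0) = 330.5 K.
T = 23.4 + 330.5 = 353.9 °C.

354 °C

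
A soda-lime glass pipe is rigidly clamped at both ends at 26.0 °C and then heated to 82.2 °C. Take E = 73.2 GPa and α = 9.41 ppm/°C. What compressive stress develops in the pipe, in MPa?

38.7 MPa

ΔT = 56.20 K. Constrained thermal stress σ = E·α·ΔT = 73.20×10³ MPa × 9.41×10⁻⁶ × 56.20 = 38.7 MPa (compressive).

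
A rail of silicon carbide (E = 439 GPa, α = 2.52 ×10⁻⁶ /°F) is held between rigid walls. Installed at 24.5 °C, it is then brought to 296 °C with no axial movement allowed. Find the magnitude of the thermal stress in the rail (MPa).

541 MPa

α = 2.52×10⁻⁶/°F × 9/5 = 4.54×10⁻⁶/K.
ΔT = 271.5 K. Constrained thermal stress σ = E·α·ΔT = 439.0×10³ MPa × 4.54×10⁻⁶ × 271.5 = 541 MPa (compressive).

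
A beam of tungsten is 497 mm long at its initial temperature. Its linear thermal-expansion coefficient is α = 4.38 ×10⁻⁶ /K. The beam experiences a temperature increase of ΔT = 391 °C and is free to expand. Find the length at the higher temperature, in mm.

497.85 mm

ΔL = α·L₀·ΔT = 4.38×10⁻⁶ × 497 mm × 391.0 K = 0.851 mm.
L = L₀ + ΔL = 497 + 0.851 = 497.85 mm.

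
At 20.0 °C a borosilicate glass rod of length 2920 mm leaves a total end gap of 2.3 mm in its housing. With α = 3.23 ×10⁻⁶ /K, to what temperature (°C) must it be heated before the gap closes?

264 °C

α·L₀·ΔT = 2.3 mm ⇒ ΔT = 2.3 / (3.23×10⁻⁶ × 2920.0) = 243.9 K.
T = 20.0 + 243.9 = 263.9 °C.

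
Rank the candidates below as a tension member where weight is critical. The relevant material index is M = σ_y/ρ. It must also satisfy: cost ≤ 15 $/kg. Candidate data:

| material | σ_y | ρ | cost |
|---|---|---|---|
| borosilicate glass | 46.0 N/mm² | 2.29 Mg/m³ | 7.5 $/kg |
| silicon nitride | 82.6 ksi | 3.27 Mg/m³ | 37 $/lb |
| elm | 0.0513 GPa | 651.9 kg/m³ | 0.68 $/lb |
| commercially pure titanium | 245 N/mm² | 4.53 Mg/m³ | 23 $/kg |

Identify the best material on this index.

Screen on constraints: cost ≤ 15 $/kg. Survivors: borosilicate glass, elm.
Putting every candidate on a common basis:
  borosilicate glass: σ_y = 46.00 MPa, ρ = 2290 kg/m³
  elm: σ_y = 51.30 MPa, ρ = 651.9 kg/m³
  elm: M = 78.7 kN·m/kg
  borosilicate glass: M = 20.1 kN·m/kg
Elm ranks first.

elm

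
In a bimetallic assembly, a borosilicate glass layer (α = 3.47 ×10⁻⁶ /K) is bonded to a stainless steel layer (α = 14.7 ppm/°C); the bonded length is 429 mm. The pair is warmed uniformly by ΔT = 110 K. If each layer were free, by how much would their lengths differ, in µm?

Δα = |3.47 − 14.7|×10⁻⁶/K = 11.2×10⁻⁶/K.
ΔL_mismatch = Δα·L·ΔT = 11.2×10⁻⁶ × 429.0 mm × 110.0 K = 530 µm.

530 µm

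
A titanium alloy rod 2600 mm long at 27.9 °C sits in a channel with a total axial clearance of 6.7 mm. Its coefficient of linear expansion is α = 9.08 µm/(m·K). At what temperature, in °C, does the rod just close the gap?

312 °C

α·L₀·ΔT = 6.7 mm ⇒ ΔT = 6.7 / (9.08×10⁻⁶ × 2600.0) = 283.8 K.
T = 27.9 + 283.8 = 311.7 °C.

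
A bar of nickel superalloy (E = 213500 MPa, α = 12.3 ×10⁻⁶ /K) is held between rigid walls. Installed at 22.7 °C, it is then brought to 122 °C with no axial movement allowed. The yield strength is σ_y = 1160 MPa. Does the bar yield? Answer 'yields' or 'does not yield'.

E = 213500 MPa = 213.5 GPa.
ΔT = 99.30 K. Constrained thermal stress σ = E·α·ΔT = 213.5×10³ MPa × 12.3×10⁻⁶ × 99.30 = 261 MPa (compressive).
Compare to σ_y = 1160 MPa: σ < σ_y, so it does not yield.

does not yield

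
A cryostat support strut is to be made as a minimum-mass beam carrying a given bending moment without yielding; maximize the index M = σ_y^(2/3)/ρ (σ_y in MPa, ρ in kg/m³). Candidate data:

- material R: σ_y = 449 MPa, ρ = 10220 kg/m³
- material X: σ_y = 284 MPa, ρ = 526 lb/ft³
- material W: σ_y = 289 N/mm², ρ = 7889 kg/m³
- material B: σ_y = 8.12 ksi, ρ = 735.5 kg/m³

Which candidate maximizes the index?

Normalizing units and computing the index:
  material R: σ_y = 449.0 MPa, ρ = 10220 kg/m³
  material X: σ_y = 284.0 MPa, ρ = 8426 kg/m³
  material W: σ_y = 289.0 MPa, ρ = 7889 kg/m³
  material B: σ_y = 55.99 MPa, ρ = 735.5 kg/m³
  material B: M = 19.9×10⁻³
  material R: M = 5.74×10⁻³
  material W: M = 5.54×10⁻³
  material X: M = 5.13×10⁻³
Material B has the largest M.

material B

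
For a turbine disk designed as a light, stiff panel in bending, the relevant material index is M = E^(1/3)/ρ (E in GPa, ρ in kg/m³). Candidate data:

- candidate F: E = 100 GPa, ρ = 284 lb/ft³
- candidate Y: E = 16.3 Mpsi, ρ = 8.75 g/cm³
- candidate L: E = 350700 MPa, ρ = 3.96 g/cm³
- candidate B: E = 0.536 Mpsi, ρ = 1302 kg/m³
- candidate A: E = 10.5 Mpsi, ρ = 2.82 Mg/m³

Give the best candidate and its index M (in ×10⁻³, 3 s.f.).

In SI units:
  candidate F: E = 100.0 GPa, ρ = 4549 kg/m³
  candidate Y: E = 112.4 GPa, ρ = 8750 kg/m³
  candidate L: E = 350.7 GPa, ρ = 3960 kg/m³
  candidate B: E = 3.696 GPa, ρ = 1302 kg/m³
  candidate A: E = 72.39 GPa, ρ = 2820 kg/m³
  candidate L: M = 1.78×10⁻³
  candidate A: M = 1.48×10⁻³
  candidate B: M = 1.19×10⁻³
  candidate F: M = 1.02×10⁻³
  candidate Y: M = 0.552×10⁻³
Highest index: candidate L.

candidate L, M = 1.78×10⁻³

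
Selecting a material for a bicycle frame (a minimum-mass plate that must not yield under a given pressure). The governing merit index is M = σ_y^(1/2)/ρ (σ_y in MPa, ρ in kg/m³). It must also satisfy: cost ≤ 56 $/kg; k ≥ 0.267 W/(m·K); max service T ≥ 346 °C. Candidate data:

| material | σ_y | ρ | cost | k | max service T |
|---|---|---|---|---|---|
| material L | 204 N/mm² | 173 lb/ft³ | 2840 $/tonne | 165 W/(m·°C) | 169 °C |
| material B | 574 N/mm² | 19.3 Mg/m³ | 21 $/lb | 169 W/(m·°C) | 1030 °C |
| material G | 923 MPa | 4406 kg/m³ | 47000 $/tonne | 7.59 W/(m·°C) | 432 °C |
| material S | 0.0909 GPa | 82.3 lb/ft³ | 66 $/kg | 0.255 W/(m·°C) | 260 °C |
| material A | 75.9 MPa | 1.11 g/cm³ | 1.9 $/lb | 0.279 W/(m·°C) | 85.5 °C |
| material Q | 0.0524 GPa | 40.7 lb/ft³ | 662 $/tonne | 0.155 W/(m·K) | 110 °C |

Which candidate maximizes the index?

material G

Screen on constraints: cost ≤ 56 $/kg; k ≥ 0.267 W/(m·K); max service T ≥ 346 °C. Survivors: material B, material G.
Putting every candidate on a common basis:
  material B: σ_y = 574.0 MPa, ρ = 19300 kg/m³
  material G: σ_y = 923.0 MPa, ρ = 4406 kg/m³
  material G: M = 6.90×10⁻³
  material B: M = 1.24×10⁻³
Material G has the largest M.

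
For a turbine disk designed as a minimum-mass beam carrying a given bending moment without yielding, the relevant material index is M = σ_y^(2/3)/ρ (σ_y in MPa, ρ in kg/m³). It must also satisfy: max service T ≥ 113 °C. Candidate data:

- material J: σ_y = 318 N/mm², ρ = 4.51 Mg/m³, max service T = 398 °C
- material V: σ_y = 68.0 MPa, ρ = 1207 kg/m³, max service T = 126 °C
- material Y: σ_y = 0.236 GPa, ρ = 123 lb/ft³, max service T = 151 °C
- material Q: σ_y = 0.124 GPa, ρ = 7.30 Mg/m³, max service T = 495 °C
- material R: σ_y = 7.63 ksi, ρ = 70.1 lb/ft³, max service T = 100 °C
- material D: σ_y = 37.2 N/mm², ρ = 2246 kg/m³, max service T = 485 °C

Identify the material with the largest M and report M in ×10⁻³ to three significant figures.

Screen on constraints: max service T ≥ 113 °C. Survivors: material J, material V, material Y, material Q, material D.
Putting every candidate on a common basis:
  material J: σ_y = 318.0 MPa, ρ = 4510 kg/m³
  material V: σ_y = 68.00 MPa, ρ = 1207 kg/m³
  material Y: σ_y = 236.0 MPa, ρ = 1970 kg/m³
  material Q: σ_y = 124.0 MPa, ρ = 7300 kg/m³
  material D: σ_y = 37.20 MPa, ρ = 2246 kg/m³
  material Y: M = 19.4×10⁻³
  material V: M = 13.8×10⁻³
  material J: M = 10.3×10⁻³
  material D: M = 4.96×10⁻³
  material Q: M = 3.41×10⁻³
Material Y has the largest M.

material Y, M = 19.4×10⁻³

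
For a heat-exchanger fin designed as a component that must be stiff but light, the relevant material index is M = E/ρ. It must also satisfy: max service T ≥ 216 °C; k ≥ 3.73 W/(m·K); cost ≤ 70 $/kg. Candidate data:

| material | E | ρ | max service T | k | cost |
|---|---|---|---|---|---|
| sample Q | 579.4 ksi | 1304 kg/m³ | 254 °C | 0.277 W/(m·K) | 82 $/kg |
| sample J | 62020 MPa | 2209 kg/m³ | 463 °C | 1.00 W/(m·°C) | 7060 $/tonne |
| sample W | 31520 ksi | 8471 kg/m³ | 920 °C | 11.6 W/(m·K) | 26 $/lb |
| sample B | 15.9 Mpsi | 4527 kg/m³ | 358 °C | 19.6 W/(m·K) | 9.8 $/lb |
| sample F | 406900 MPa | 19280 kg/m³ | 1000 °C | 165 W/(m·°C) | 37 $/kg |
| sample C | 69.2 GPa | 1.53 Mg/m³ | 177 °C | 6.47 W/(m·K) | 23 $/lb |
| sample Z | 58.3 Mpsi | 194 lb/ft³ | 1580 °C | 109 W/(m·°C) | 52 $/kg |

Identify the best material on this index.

Screen on constraints: max service T ≥ 216 °C; k ≥ 3.73 W/(m·K); cost ≤ 70 $/kg. Survivors: sample W, sample B, sample F, sample Z.
Putting every candidate on a common basis:
  sample W: E = 217.3 GPa, ρ = 8471 kg/m³
  sample B: E = 109.6 GPa, ρ = 4527 kg/m³
  sample F: E = 406.9 GPa, ρ = 19280 kg/m³
  sample Z: E = 402.0 GPa, ρ = 3108 kg/m³
  sample Z: M = 129 MN·m/kg
  sample W: M = 25.7 MN·m/kg
  sample B: M = 24.2 MN·m/kg
  sample F: M = 21.1 MN·m/kg
Highest index: sample Z.

sample Z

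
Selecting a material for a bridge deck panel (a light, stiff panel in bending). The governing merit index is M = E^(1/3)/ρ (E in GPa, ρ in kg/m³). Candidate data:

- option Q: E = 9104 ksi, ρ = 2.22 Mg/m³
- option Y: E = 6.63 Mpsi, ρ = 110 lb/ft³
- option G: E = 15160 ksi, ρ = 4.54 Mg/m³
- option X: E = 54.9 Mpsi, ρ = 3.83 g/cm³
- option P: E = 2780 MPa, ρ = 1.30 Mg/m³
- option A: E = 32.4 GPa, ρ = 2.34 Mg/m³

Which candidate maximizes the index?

Convert each candidate to consistent units, then evaluate M:
  option Q: E = 62.77 GPa, ρ = 2220 kg/m³
  option Y: E = 45.71 GPa, ρ = 1762 kg/m³
  option G: E = 104.5 GPa, ρ = 4540 kg/m³
  option X: E = 378.5 GPa, ρ = 3830 kg/m³
  option P: E = 2.780 GPa, ρ = 1300 kg/m³
  option A: E = 32.40 GPa, ρ = 2340 kg/m³
  option Y: M = 2.03×10⁻³
  option X: M = 1.89×10⁻³
  option Q: M = 1.79×10⁻³
  option A: M = 1.36×10⁻³
  option P: M = 1.08×10⁻³
  option G: M = 1.04×10⁻³
Option Y has the largest M.

option Y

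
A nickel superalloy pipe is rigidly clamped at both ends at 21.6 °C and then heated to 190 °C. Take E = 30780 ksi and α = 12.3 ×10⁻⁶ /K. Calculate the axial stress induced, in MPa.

440 MPa

E = 30780 ksi = 212.2 GPa.
ΔT = 168.4 K. Constrained thermal stress σ = E·α·ΔT = 212.2×10³ MPa × 12.3×10⁻⁶ × 168.4 = 440 MPa (compressive).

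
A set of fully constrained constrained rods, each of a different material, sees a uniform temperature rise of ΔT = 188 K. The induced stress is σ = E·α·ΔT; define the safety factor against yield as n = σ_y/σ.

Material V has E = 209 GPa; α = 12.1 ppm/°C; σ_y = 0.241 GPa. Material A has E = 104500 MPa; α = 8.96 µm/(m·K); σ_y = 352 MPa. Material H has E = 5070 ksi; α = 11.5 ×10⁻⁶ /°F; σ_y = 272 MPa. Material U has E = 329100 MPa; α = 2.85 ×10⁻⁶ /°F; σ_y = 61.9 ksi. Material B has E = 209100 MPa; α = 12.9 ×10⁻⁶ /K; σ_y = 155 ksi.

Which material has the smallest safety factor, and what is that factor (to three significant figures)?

material V, n = 0.507

Per material, after unit conversion:
  material V: E = 209.0, α = 12.1, σ_y = 241.0 → σ = 475 MPa, n = 0.507
  material A: E = 104.5, α = 8.96, σ_y = 352.0 → σ = 176 MPa, n = 2.00
  material H: E = 34.96, α = 20.7, σ_y = 272.0 → σ = 136 MPa, n = 2.00
  material U: E = 329.1, α = 5.13, σ_y = 426.8 → σ = 317 MPa, n = 1.34
  material B: E = 209.1, α = 12.9, σ_y = 1069 → σ = 507 MPa, n = 2.11
Smallest n: material V with n = 0.507.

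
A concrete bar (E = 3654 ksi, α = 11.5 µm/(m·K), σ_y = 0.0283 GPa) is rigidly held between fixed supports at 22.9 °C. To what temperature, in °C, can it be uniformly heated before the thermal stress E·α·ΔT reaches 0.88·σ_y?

109 °C

E = 3654 ksi = 25.19 GPa.
σ_y = 0.0283 GPa = 28.30 MPa.
E·α·ΔT = 24.90 MPa ⇒ ΔT = 24.90 / (25.19×10³ × 11.5×10⁻⁶) = 85.96 K.
T = 22.9 + 85.96 = 108.9 °C.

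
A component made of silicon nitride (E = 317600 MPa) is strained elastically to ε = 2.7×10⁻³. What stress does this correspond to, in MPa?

E = 317600 MPa = 317.6 GPa.
σ = E·ε = 317600 MPa × 2.7×10⁻³ = 858 MPa.

858 MPa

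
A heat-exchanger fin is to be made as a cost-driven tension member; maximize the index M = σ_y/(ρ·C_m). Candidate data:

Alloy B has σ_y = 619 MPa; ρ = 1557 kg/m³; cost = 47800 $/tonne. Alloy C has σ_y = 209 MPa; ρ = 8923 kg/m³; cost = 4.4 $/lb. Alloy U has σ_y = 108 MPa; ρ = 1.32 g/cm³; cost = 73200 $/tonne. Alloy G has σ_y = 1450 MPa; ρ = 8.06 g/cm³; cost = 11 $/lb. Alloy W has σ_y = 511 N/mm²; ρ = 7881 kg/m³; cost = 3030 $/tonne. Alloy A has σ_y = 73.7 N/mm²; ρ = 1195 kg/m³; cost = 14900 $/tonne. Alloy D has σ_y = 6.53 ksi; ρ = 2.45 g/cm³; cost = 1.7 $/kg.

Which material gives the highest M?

Convert each candidate to consistent units, then evaluate M:
  alloy B: σ_y = 619.0 MPa, ρ = 1557 kg/m³, cost = 47.80 $/kg
  alloy C: σ_y = 209.0 MPa, ρ = 8923 kg/m³, cost = 9.700 $/kg
  alloy U: σ_y = 108.0 MPa, ρ = 1320 kg/m³, cost = 73.20 $/kg
  alloy G: σ_y = 1450 MPa, ρ = 8060 kg/m³, cost = 24.25 $/kg
  alloy W: σ_y = 511.0 MPa, ρ = 7881 kg/m³, cost = 3.030 $/kg
  alloy A: σ_y = 73.70 MPa, ρ = 1195 kg/m³, cost = 14.90 $/kg
  alloy D: σ_y = 45.02 MPa, ρ = 2450 kg/m³, cost = 1.700 $/kg
  alloy W: M = 21.4 kN·m per $
  alloy D: M = 10.8 kN·m per $
  alloy B: M = 8.32 kN·m per $
  alloy G: M = 7.42 kN·m per $
  alloy A: M = 4.14 kN·m per $
  alloy C: M = 2.41 kN·m per $
  alloy U: M = 1.12 kN·m per $
Alloy W has the largest M.

alloy W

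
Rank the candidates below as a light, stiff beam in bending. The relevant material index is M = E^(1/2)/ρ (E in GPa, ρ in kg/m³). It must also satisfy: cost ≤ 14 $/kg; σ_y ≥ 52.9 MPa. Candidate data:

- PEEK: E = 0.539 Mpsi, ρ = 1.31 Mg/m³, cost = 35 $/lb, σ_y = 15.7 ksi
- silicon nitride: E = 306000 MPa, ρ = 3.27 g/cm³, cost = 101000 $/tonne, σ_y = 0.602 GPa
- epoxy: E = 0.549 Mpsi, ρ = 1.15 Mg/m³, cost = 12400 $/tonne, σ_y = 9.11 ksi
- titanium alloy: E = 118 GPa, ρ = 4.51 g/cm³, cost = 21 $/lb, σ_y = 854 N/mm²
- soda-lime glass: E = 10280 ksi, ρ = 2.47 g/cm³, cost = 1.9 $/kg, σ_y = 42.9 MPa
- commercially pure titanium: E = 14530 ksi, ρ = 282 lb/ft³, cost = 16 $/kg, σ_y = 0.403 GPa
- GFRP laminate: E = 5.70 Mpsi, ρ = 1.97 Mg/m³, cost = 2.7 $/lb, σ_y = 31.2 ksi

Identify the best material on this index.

GFRP laminate

Screen on constraints: cost ≤ 14 $/kg; σ_y ≥ 52.9 MPa. Survivors: epoxy, GFRP laminate.
Putting every candidate on a common basis:
  epoxy: E = 3.785 GPa, ρ = 1150 kg/m³
  GFRP laminate: E = 39.30 GPa, ρ = 1970 kg/m³
  GFRP laminate: M = 3.18×10⁻³
  epoxy: M = 1.69×10⁻³
Highest index: GFRP laminate.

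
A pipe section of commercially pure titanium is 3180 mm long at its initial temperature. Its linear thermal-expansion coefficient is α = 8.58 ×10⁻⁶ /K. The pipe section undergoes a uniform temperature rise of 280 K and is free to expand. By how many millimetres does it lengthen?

ΔL = α·L₀·ΔT = 8.58×10⁻⁶ × 3180 mm × 280.0 K = 7.64 mm.

7.64 mm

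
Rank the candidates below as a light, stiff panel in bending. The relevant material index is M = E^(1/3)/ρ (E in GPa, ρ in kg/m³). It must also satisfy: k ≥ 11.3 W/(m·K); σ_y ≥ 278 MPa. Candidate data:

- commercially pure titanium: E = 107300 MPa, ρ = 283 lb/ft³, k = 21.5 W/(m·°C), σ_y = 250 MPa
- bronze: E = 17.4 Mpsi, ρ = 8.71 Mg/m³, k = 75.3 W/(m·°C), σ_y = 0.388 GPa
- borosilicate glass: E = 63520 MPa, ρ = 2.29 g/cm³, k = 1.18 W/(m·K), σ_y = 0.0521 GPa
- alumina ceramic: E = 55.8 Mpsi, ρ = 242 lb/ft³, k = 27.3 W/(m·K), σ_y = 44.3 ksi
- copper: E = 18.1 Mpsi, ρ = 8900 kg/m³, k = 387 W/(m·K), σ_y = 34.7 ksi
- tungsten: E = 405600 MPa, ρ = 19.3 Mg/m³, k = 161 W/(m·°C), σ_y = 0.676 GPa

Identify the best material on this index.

Screen on constraints: k ≥ 11.3 W/(m·K); σ_y ≥ 278 MPa. Survivors: bronze, alumina ceramic, tungsten.
Normalizing units and computing the index:
  bronze: E = 120.0 GPa, ρ = 8710 kg/m³
  alumina ceramic: E = 384.7 GPa, ρ = 3876 kg/m³
  tungsten: E = 405.6 GPa, ρ = 19300 kg/m³
  alumina ceramic: M = 1.88×10⁻³
  bronze: M = 0.566×10⁻³
  tungsten: M = 0.384×10⁻³
Alumina ceramic ranks first.

alumina ceramic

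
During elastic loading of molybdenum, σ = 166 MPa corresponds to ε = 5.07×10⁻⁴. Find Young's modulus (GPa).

327 GPa

E = σ/ε = 166 MPa / 5.07×10⁻⁴ = 327400 MPa = 327 GPa.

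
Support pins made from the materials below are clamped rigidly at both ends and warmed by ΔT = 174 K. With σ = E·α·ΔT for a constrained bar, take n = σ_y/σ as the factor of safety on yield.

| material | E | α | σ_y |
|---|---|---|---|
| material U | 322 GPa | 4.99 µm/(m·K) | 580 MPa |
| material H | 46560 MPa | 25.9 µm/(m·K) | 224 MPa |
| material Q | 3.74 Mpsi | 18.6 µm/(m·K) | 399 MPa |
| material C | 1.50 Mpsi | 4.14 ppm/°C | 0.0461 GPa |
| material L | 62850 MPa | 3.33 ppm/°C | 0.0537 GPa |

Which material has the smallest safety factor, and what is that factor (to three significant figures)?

material H, n = 1.07

In consistent units (E in GPa, α in ×10⁻⁶/K, σ_y in MPa):
  material U: E = 322.0, α = 4.99, σ_y = 580.0 → σ = 280 MPa, n = 2.07
  material H: E = 46.56, α = 25.9, σ_y = 224.0 → σ = 210 MPa, n = 1.07
  material Q: E = 25.79, α = 18.6, σ_y = 399.0 → σ = 83.5 MPa, n = 4.78
  material C: E = 10.34, α = 4.14, σ_y = 46.10 → σ = 7.45 MPa, n = 6.19
  material L: E = 62.85, α = 3.33, σ_y = 53.70 → σ = 36.4 MPa, n = 1.47
The minimum is material H at n = 1.07.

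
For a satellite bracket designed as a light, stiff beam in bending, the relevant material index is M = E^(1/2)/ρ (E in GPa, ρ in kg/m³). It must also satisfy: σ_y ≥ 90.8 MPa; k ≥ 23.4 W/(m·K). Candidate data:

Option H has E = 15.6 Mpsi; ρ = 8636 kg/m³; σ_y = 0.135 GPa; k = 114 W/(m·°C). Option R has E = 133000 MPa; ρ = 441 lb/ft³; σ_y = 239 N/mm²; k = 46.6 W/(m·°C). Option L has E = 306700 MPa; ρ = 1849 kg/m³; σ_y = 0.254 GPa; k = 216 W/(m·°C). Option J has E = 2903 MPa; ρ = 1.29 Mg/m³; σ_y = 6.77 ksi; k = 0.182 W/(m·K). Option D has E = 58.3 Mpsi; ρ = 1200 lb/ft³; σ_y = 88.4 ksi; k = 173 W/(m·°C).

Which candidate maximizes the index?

option L

Screen on constraints: σ_y ≥ 90.8 MPa; k ≥ 23.4 W/(m·K). Survivors: option H, option R, option L, option D.
Putting every candidate on a common basis:
  option H: E = 107.6 GPa, ρ = 8636 kg/m³
  option R: E = 133.0 GPa, ρ = 7064 kg/m³
  option L: E = 306.7 GPa, ρ = 1849 kg/m³
  option D: E = 402.0 GPa, ρ = 19220 kg/m³
  option L: M = 9.47×10⁻³
  option R: M = 1.63×10⁻³
  option H: M = 1.20×10⁻³
  option D: M = 1.04×10⁻³
The maximum is for option L.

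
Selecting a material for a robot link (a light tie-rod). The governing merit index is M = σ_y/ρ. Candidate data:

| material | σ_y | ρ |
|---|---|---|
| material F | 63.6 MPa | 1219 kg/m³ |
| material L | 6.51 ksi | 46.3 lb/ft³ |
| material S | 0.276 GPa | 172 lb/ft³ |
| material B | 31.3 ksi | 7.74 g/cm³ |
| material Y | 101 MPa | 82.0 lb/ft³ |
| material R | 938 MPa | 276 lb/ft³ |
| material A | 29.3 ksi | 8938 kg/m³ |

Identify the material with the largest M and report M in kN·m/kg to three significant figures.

material R, M = 212 kN·m/kg

After converting to SI:
  material F: σ_y = 63.60 MPa, ρ = 1219 kg/m³
  material L: σ_y = 44.88 MPa, ρ = 741.7 kg/m³
  material S: σ_y = 276.0 MPa, ρ = 2755 kg/m³
  material B: σ_y = 215.8 MPa, ρ = 7740 kg/m³
  material Y: σ_y = 101.0 MPa, ρ = 1314 kg/m³
  material R: σ_y = 938.0 MPa, ρ = 4421 kg/m³
  material A: σ_y = 202.0 MPa, ρ = 8938 kg/m³
  material R: M = 212 kN·m/kg
  material S: M = 100 kN·m/kg
  material Y: M = 76.9 kN·m/kg
  material L: M = 60.5 kN·m/kg
  material F: M = 52.2 kN·m/kg
  material B: M = 27.9 kN·m/kg
  material A: M = 22.6 kN·m/kg
Highest index: material R.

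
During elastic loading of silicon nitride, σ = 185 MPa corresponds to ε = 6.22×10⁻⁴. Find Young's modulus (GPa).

E = σ/ε = 185 MPa / 6.22×10⁻⁴ = 297400 MPa = 297 GPa.

297 GPa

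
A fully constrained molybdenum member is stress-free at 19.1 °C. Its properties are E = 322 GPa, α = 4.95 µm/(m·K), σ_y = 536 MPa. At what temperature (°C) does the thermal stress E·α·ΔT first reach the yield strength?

355 °C

E·α·ΔT = 536.0 MPa ⇒ ΔT = 536.0 / (322.0×10³ × 4.95×10⁻⁶) = 336.3 K.
T = 19.1 + 336.3 = 355.4 °C.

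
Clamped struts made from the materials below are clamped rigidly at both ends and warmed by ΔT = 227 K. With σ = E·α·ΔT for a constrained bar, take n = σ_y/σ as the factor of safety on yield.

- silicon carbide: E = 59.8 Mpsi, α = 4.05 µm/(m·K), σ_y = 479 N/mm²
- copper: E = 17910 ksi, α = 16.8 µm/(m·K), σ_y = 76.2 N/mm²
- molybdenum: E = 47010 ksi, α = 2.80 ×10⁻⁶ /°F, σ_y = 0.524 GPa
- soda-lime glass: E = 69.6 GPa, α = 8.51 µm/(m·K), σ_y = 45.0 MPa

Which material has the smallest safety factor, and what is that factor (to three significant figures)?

With everything in SI (GPa, ×10⁻⁶/K, MPa):
  silicon carbide: E = 412.3, α = 4.05, σ_y = 479.0 → σ = 379 MPa, n = 1.26
  copper: E = 123.5, α = 16.8, σ_y = 76.20 → σ = 471 MPa, n = 0.162
  molybdenum: E = 324.1, α = 5.04, σ_y = 524.0 → σ = 371 MPa, n = 1.41
  soda-lime glass: E = 69.60, α = 8.51, σ_y = 45.00 → σ = 134 MPa, n = 0.335
The minimum is copper at n = 0.162.

copper, n = 0.162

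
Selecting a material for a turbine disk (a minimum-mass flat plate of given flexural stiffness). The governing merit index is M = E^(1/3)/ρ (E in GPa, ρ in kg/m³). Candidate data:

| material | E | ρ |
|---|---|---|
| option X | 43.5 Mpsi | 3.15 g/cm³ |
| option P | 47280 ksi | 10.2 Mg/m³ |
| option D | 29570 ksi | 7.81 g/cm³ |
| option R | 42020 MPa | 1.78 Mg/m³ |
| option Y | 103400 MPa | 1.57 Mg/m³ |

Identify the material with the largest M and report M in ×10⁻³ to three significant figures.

option Y, M = 2.99×10⁻³

Convert each candidate to consistent units, then evaluate M:
  option X: E = 299.9 GPa, ρ = 3150 kg/m³
  option P: E = 326.0 GPa, ρ = 10200 kg/m³
  option D: E = 203.9 GPa, ρ = 7810 kg/m³
  option R: E = 42.02 GPa, ρ = 1780 kg/m³
  option Y: E = 103.4 GPa, ρ = 1570 kg/m³
  option Y: M = 2.99×10⁻³
  option X: M = 2.12×10⁻³
  option R: M = 1.95×10⁻³
  option D: M = 0.754×10⁻³
  option P: M = 0.675×10⁻³
Option Y has the largest M.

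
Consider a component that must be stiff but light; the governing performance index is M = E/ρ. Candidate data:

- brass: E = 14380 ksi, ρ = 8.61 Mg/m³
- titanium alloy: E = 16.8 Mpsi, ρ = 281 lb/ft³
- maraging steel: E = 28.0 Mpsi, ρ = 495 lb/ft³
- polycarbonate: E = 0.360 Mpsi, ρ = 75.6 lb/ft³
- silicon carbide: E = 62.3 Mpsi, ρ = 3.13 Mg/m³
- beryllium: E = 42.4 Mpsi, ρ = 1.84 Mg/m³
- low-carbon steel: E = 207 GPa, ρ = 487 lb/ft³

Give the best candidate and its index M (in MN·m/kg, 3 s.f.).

beryllium, M = 159 MN·m/kg

After converting to SI:
  brass: E = 99.15 GPa, ρ = 8610 kg/m³
  titanium alloy: E = 115.8 GPa, ρ = 4501 kg/m³
  maraging steel: E = 193.1 GPa, ρ = 7929 kg/m³
  polycarbonate: E = 2.482 GPa, ρ = 1211 kg/m³
  silicon carbide: E = 429.5 GPa, ρ = 3130 kg/m³
  beryllium: E = 292.3 GPa, ρ = 1840 kg/m³
  low-carbon steel: E = 207.0 GPa, ρ = 7801 kg/m³
  beryllium: M = 159 MN·m/kg
  silicon carbide: M = 137 MN·m/kg
  low-carbon steel: M = 26.5 MN·m/kg
  titanium alloy: M = 25.7 MN·m/kg
  maraging steel: M = 24.3 MN·m/kg
  brass: M = 11.5 MN·m/kg
  polycarbonate: M = 2.05 MN·m/kg
Beryllium has the largest M.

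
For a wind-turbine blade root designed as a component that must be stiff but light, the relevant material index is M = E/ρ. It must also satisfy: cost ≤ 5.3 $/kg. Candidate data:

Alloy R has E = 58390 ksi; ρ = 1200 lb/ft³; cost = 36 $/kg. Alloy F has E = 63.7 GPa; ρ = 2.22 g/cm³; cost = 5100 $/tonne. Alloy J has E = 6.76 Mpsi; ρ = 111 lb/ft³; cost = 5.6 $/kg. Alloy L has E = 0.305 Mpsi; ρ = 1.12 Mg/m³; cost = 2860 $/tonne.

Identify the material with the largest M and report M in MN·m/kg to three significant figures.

Screen on constraints: cost ≤ 5.3 $/kg. Survivors: alloy F, alloy L.
Convert each candidate to consistent units, then evaluate M:
  alloy F: E = 63.70 GPa, ρ = 2220 kg/m³
  alloy L: E = 2.103 GPa, ρ = 1120 kg/m³
  alloy F: M = 28.7 MN·m/kg
  alloy L: M = 1.88 MN·m/kg
The maximum is for alloy F.

alloy F, M = 28.7 MN·m/kg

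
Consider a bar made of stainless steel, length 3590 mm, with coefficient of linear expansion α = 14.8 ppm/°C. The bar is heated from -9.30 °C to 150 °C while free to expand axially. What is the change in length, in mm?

ΔT = 150 − (-9.30) = 159.3 K.
ΔL = α·L₀·ΔT = 14.8×10⁻⁶ × 3590 mm × 159.3 K = 8.46 mm.

8.46 mm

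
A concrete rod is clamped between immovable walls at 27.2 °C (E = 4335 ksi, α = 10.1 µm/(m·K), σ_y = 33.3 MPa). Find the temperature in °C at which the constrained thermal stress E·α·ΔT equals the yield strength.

138 °C

E = 4335 ksi = 29.89 GPa.
E·α·ΔT = 33.30 MPa ⇒ ΔT = 33.30 / (29.89×10³ × 10.1×10⁻⁶) = 110.3 K.
T = 27.2 + 110.3 = 137.5 °C.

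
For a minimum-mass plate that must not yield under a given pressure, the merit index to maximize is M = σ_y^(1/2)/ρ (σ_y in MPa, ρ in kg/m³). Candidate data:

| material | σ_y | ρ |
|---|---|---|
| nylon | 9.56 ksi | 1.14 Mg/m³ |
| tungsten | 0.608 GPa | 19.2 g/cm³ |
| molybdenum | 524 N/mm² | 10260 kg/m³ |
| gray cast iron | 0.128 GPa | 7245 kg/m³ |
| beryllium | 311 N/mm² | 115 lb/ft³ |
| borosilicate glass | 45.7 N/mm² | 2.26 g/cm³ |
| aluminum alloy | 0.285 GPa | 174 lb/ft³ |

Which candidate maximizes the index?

beryllium

Normalizing units and computing the index:
  nylon: σ_y = 65.91 MPa, ρ = 1140 kg/m³
  tungsten: σ_y = 608.0 MPa, ρ = 19200 kg/m³
  molybdenum: σ_y = 524.0 MPa, ρ = 10260 kg/m³
  gray cast iron: σ_y = 128.0 MPa, ρ = 7245 kg/m³
  beryllium: σ_y = 311.0 MPa, ρ = 1842 kg/m³
  borosilicate glass: σ_y = 45.70 MPa, ρ = 2260 kg/m³
  aluminum alloy: σ_y = 285.0 MPa, ρ = 2787 kg/m³
  beryllium: M = 9.57×10⁻³
  nylon: M = 7.12×10⁻³
  aluminum alloy: M = 6.06×10⁻³
  borosilicate glass: M = 2.99×10⁻³
  molybdenum: M = 2.23×10⁻³
  gray cast iron: M = 1.56×10⁻³
  tungsten: M = 1.28×10⁻³
The maximum is for beryllium.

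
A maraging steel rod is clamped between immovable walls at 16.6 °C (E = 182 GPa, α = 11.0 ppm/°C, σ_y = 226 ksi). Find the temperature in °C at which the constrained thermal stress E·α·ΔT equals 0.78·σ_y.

624 °C

σ_y = 226 ksi = 1558 MPa.
E·α·ΔT = 1215 MPa ⇒ ΔT = 1215 / (182.0×10³ × 11.0×10⁻⁶) = 607.1 K.
T = 16.6 + 607.1 = 623.7 °C.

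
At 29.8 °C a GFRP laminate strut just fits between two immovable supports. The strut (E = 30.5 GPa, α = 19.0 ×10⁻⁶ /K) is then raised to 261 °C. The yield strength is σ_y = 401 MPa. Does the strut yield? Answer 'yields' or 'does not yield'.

ΔT = 231.2 K. Constrained thermal stress σ = E·α·ΔT = 30.50×10³ MPa × 19.0×10⁻⁶ × 231.2 = 134 MPa (compressive).
Compare to σ_y = 401 MPa: σ < σ_y, so it does not yield.

does not yield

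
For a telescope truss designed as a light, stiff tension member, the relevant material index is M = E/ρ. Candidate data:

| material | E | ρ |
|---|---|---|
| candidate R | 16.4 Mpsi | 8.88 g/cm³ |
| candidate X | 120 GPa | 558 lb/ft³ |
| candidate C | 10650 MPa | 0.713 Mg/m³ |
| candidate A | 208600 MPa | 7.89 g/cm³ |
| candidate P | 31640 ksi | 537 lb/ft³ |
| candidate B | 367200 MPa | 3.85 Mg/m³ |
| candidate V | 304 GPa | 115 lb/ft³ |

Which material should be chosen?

candidate V

In SI units:
  candidate R: E = 113.1 GPa, ρ = 8880 kg/m³
  candidate X: E = 120.0 GPa, ρ = 8938 kg/m³
  candidate C: E = 10.65 GPa, ρ = 713.0 kg/m³
  candidate A: E = 208.6 GPa, ρ = 7890 kg/m³
  candidate P: E = 218.2 GPa, ρ = 8602 kg/m³
  candidate B: E = 367.2 GPa, ρ = 3850 kg/m³
  candidate V: E = 304.0 GPa, ρ = 1842 kg/m³
  candidate V: M = 165 MN·m/kg
  candidate B: M = 95.4 MN·m/kg
  candidate A: M = 26.4 MN·m/kg
  candidate P: M = 25.4 MN·m/kg
  candidate C: M = 14.9 MN·m/kg
  candidate X: M = 13.4 MN·m/kg
  candidate R: M = 12.7 MN·m/kg
Candidate V ranks first.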